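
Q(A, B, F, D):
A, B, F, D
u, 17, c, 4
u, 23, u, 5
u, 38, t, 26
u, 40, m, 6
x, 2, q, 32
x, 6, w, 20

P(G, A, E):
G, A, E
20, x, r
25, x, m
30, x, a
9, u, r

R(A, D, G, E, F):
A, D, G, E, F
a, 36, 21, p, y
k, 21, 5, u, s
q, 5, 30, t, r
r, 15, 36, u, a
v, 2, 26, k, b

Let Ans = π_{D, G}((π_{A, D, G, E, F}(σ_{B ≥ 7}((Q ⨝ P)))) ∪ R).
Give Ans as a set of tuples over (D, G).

{(15, 36), (2, 26), (21, 5), (26, 9), (36, 21), (4, 9), (5, 30), (5, 9), (6, 9)}

Q ⋈ P (natural join on A): {(u, 17, c, 4, 9, r), (u, 23, u, 5, 9, r), (u, 38, t, 26, 9, r), (u, 40, m, 6, 9, r), (x, 2, q, 32, 20, r), (x, 2, q, 32, 25, m), (x, 2, q, 32, 30, a), (x, 6, w, 20, 20, r), (x, 6, w, 20, 25, m), (x, 6, w, 20, 30, a)}
Filtering on B ≥ 7 leaves {(u, 17, c, 4, 9, r), (u, 23, u, 5, 9, r), (u, 38, t, 26, 9, r), (u, 40, m, 6, 9, r)}.
π[A, D, G, E, F]: project onto (A, D, G, E, F) → {(u, 26, 9, r, t), (u, 4, 9, r, c), (u, 5, 9, r, u), (u, 6, 9, r, m)}
Set union of the two operands is {(a, 36, 21, p, y), (k, 21, 5, u, s), (q, 5, 30, t, r), (r, 15, 36, u, a), (u, 26, 9, r, t), (u, 4, 9, r, c), (u, 5, 9, r, u), (u, 6, 9, r, m), (v, 2, 26, k, b)}.
π[D, G]: project onto (D, G) → {(15, 36), (2, 26), (21, 5), (26, 9), (36, 21), (4, 9), (5, 30), (5, 9), (6, 9)}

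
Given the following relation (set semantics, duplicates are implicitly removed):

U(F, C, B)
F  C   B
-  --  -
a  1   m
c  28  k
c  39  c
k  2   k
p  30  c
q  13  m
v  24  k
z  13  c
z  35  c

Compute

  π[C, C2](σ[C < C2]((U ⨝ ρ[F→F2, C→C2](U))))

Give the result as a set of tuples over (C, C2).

{(1, 13), (13, 30), (13, 35), (13, 39), (2, 24), (2, 28), (24, 28), (30, 35), (30, 39), (35, 39)}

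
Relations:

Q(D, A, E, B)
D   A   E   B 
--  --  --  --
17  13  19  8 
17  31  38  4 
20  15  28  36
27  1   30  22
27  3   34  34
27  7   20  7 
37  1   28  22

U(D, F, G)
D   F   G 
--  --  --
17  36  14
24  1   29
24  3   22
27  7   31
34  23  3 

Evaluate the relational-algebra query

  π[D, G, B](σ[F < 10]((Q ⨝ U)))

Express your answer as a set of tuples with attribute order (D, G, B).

{(27, 31, 22), (27, 31, 34), (27, 31, 7)}

Natural join on D: {(17, 13, 19, 8, 36, 14), (17, 31, 38, 4, 36, 14), (27, 1, 30, 22, 7, 31), (27, 3, 34, 34, 7, 31), (27, 7, 20, 7, 7, 31)}
Filtering on F < 10 leaves {(27, 1, 30, 22, 7, 31), (27, 3, 34, 34, 7, 31), (27, 7, 20, 7, 7, 31)}.
π_{D, G, B} gives {(27, 31, 22), (27, 31, 34), (27, 31, 7)}.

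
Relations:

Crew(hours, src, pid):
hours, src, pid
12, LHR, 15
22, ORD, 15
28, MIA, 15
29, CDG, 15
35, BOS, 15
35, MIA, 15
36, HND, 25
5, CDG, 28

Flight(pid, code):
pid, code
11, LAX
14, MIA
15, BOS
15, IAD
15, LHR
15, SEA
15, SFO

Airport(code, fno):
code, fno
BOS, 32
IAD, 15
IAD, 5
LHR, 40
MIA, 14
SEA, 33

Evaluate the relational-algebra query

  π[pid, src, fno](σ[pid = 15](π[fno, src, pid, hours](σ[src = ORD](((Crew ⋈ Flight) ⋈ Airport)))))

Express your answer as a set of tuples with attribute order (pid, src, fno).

{(15, ORD, 15), (15, ORD, 32), (15, ORD, 33), (15, ORD, 40), (15, ORD, 5)}

Crew ⋈ Flight (natural join on pid): {(12, LHR, 15, BOS), (12, LHR, 15, IAD), (12, LHR, 15, LHR), (12, LHR, 15, SEA), (12, LHR, 15, SFO), (22, ORD, 15, BOS), (22, ORD, 15, IAD), (22, ORD, 15, LHR), (22, ORD, 15, SEA), (22, ORD, 15, SFO), (28, MIA, 15, BOS), (28, MIA, 15, IAD), (28, MIA, 15, LHR), (28, MIA, 15, SEA), (28, MIA, 15, SFO), (29, CDG, 15, BOS), (29, CDG, 15, IAD), (29, CDG, 15, LHR), (29, CDG, 15, SEA), (29, CDG, 15, SFO), (35, BOS, 15, BOS), (35, BOS, 15, IAD), (35, BOS, 15, LHR), (35, BOS, 15, SEA), (35, BOS, 15, SFO), (35, MIA, 15, BOS), (35, MIA, 15, IAD), (35, MIA, 15, LHR), (35, MIA, 15, SEA), (35, MIA, 15, SFO)}
(Crew ⋈ Flight) ⋈ Airport (natural join on code): {(12, LHR, 15, BOS, 32), (12, LHR, 15, IAD, 15), (12, LHR, 15, IAD, 5), (12, LHR, 15, LHR, 40), (12, LHR, 15, SEA, 33), (22, ORD, 15, BOS, 32), (22, ORD, 15, IAD, 15), (22, ORD, 15, IAD, 5), (22, ORD, 15, LHR, 40), (22, ORD, 15, SEA, 33), (28, MIA, 15, BOS, 32), (28, MIA, 15, IAD, 15), (28, MIA, 15, IAD, 5), (28, MIA, 15, LHR, 40), (28, MIA, 15, SEA, 33), (29, CDG, 15, BOS, 32), (29, CDG, 15, IAD, 15), (29, CDG, 15, IAD, 5), (29, CDG, 15, LHR, 40), (29, CDG, 15, SEA, 33), (35, BOS, 15, BOS, 32), (35, BOS, 15, IAD, 15), (35, BOS, 15, IAD, 5), (35, BOS, 15, LHR, 40), (35, BOS, 15, SEA, 33), (35, MIA, 15, BOS, 32), (35, MIA, 15, IAD, 15), (35, MIA, 15, IAD, 5), (35, MIA, 15, LHR, 40), (35, MIA, 15, SEA, 33)}
σ[src = ORD]: keep tuples satisfying src = ORD → {(22, ORD, 15, BOS, 32), (22, ORD, 15, IAD, 15), (22, ORD, 15, IAD, 5), (22, ORD, 15, LHR, 40), (22, ORD, 15, SEA, 33)}
Projecting to fno, src, pid, hours: {(15, ORD, 15, 22), (32, ORD, 15, 22), (33, ORD, 15, 22), (40, ORD, 15, 22), (5, ORD, 15, 22)}
σ[pid = 15]: keep tuples satisfying pid = 15 → {(15, ORD, 15, 22), (32, ORD, 15, 22), (33, ORD, 15, 22), (40, ORD, 15, 22), (5, ORD, 15, 22)}
Projecting to pid, src, fno: {(15, ORD, 15), (15, ORD, 32), (15, ORD, 33), (15, ORD, 40), (15, ORD, 5)}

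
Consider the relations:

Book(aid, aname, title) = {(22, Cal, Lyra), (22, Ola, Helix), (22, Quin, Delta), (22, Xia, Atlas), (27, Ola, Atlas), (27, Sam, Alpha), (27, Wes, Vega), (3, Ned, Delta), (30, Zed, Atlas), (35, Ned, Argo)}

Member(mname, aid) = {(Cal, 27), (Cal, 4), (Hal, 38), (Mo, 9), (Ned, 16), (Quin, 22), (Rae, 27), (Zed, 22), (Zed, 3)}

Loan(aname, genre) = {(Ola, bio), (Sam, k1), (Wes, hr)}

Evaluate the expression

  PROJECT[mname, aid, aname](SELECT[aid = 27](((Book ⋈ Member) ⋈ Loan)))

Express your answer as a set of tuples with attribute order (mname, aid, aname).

{(Cal, 27, Ola), (Cal, 27, Sam), (Cal, 27, Wes), (Rae, 27, Ola), (Rae, 27, Sam), (Rae, 27, Wes)}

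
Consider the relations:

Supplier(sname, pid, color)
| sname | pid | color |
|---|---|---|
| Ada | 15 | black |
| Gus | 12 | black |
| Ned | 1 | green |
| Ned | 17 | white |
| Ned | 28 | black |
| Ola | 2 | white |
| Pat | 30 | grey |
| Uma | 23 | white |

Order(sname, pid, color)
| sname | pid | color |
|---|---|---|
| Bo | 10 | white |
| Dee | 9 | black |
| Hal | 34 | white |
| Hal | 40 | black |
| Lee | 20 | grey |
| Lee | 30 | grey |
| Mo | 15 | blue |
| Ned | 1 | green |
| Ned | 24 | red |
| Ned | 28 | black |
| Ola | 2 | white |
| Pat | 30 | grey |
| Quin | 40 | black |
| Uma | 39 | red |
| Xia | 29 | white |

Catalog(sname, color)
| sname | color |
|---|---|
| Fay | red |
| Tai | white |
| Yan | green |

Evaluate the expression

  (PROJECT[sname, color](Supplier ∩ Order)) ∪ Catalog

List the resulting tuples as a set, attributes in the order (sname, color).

Intersection: {(Ada, 15, black), (Gus, 12, black), (Ned, 1, green), (Ned, 17, white), (Ned, 28, black), (Ola, 2, white), (Pat, 30, grey), (Uma, 23, white)} with {(Bo, 10, white), (Dee, 9, black), (Hal, 34, white), (Hal, 40, black), (Lee, 20, grey), (Lee, 30, grey), (Mo, 15, blue), (Ned, 1, green), (Ned, 24, red), (Ned, 28, black), (Ola, 2, white), (Pat, 30, grey), (Quin, 40, black), (Uma, 39, red), (Xia, 29, white)} → {(Ned, 1, green), (Ned, 28, black), (Ola, 2, white), (Pat, 30, grey)}
π_{sname, color} gives {(Ned, black), (Ned, green), (Ola, white), (Pat, grey)}.
Union: {(Ned, black), (Ned, green), (Ola, white), (Pat, grey)} with {(Fay, red), (Tai, white), (Yan, green)} → {(Fay, red), (Ned, black), (Ned, green), (Ola, white), (Pat, grey), (Tai, white), (Yan, green)}

{(Fay, red), (Ned, black), (Ned, green), (Ola, white), (Pat, grey), (Tai, white), (Yan, green)}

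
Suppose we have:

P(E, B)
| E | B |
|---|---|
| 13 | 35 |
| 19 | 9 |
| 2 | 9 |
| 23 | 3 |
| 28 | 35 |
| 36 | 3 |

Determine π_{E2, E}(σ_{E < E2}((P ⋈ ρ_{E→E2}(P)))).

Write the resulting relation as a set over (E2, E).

ρ[E→E2]: schema becomes (E2, B); tuples unchanged.
P ⋈ ρ_{E→E2}(P) (natural join on B): {(13, 35, 13), (13, 35, 28), (19, 9, 19), (19, 9, 2), (2, 9, 19), (2, 9, 2), (23, 3, 23), (23, 3, 36), (28, 35, 13), (28, 35, 28), (36, 3, 23), (36, 3, 36)}
Apply σ_{E < E2}; surviving tuples: {(13, 35, 28), (2, 9, 19), (23, 3, 36)}
π_{E2, E} gives {(19, 2), (28, 13), (36, 23)}.

{(19, 2), (28, 13), (36, 23)}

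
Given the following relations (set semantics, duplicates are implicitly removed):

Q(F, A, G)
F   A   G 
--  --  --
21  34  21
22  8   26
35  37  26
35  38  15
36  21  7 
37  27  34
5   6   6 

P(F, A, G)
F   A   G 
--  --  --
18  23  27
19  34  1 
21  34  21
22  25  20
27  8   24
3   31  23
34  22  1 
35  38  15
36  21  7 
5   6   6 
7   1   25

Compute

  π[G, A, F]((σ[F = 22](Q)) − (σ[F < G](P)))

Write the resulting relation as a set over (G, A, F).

Filtering on F = 22 leaves {(22, 8, 26)}.
Filtering on F < G leaves {(18, 23, 27), (3, 31, 23), (5, 6, 6), (7, 1, 25)}.
Set difference of the two operands is {(22, 8, 26)}.
Keep only column(s) G, A, F: {(26, 8, 22)}

{(26, 8, 22)}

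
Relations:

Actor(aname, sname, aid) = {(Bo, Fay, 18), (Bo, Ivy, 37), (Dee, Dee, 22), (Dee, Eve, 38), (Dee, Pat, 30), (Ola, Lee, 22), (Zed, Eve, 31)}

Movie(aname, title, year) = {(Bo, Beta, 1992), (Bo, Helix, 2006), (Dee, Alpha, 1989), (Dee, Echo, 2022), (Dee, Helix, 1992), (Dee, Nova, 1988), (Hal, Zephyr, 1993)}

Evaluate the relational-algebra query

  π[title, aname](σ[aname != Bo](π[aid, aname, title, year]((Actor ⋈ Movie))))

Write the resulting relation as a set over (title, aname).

{(Alpha, Dee), (Echo, Dee), (Helix, Dee), (Nova, Dee)}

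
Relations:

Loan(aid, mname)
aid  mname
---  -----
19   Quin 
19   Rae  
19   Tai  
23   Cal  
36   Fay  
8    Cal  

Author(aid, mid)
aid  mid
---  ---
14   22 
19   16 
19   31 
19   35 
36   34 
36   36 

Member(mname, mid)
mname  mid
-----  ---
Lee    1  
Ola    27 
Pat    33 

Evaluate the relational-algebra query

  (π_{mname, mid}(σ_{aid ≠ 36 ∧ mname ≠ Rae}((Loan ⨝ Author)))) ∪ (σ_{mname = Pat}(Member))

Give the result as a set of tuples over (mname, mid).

{(Pat, 33), (Quin, 16), (Quin, 31), (Quin, 35), (Tai, 16), (Tai, 31), (Tai, 35)}

Joining Loan and Author on aid yields {(19, Quin, 16), (19, Quin, 31), (19, Quin, 35), (19, Rae, 16), (19, Rae, 31), (19, Rae, 35), (19, Tai, 16), (19, Tai, 31), (19, Tai, 35), (36, Fay, 34), (36, Fay, 36)}.
σ[aid ≠ 36 ∧ mname ≠ Rae]: keep tuples satisfying aid ≠ 36 ∧ mname ≠ Rae → {(19, Quin, 16), (19, Quin, 31), (19, Quin, 35), (19, Tai, 16), (19, Tai, 31), (19, Tai, 35)}
π_{mname, mid} gives {(Quin, 16), (Quin, 31), (Quin, 35), (Tai, 16), (Tai, 31), (Tai, 35)}.
σ[mname = Pat]: keep tuples satisfying mname = Pat → {(Pat, 33)}
Set union of the two operands is {(Pat, 33), (Quin, 16), (Quin, 31), (Quin, 35), (Tai, 16), (Tai, 31), (Tai, 35)}.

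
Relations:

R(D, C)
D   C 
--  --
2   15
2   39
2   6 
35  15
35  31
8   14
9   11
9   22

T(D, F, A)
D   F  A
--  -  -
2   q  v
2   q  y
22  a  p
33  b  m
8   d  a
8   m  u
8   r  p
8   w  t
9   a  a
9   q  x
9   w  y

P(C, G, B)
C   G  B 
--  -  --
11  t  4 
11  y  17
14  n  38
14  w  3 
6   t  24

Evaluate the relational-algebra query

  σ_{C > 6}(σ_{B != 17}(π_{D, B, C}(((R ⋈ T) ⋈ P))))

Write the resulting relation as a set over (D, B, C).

Joining R and T on D yields {(2, 15, q, v), (2, 15, q, y), (2, 39, q, v), (2, 39, q, y), (2, 6, q, v), (2, 6, q, y), (8, 14, d, a), (8, 14, m, u), (8, 14, r, p), (8, 14, w, t), (9, 11, a, a), (9, 11, q, x), (9, 11, w, y), (9, 22, a, a), (9, 22, q, x), (9, 22, w, y)}.
Joining (R ⋈ T) and P on C yields {(2, 6, q, v, t, 24), (2, 6, q, y, t, 24), (8, 14, d, a, n, 38), (8, 14, d, a, w, 3), (8, 14, m, u, n, 38), (8, 14, m, u, w, 3), (8, 14, r, p, n, 38), (8, 14, r, p, w, 3), (8, 14, w, t, n, 38), (8, 14, w, t, w, 3), (9, 11, a, a, t, 4), (9, 11, a, a, y, 17), (9, 11, q, x, t, 4), (9, 11, q, x, y, 17), (9, 11, w, y, t, 4), (9, 11, w, y, y, 17)}.
Projecting to D, B, C (11 duplicate(s) eliminated): {(2, 24, 6), (8, 3, 14), (8, 38, 14), (9, 17, 11), (9, 4, 11)}
σ[B != 17]: keep tuples satisfying B != 17 → {(2, 24, 6), (8, 3, 14), (8, 38, 14), (9, 4, 11)}
σ[C > 6]: keep tuples satisfying C > 6 → {(8, 3, 14), (8, 38, 14), (9, 4, 11)}

{(8, 3, 14), (8, 38, 14), (9, 4, 11)}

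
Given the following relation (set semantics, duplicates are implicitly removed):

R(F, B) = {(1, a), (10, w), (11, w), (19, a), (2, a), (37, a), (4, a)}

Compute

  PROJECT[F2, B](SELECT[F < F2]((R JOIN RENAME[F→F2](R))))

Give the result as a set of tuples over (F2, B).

{(11, w), (19, a), (2, a), (37, a), (4, a)}

ρ[F→F2]: schema becomes (F2, B); tuples unchanged.
Joining R and RENAME[F→F2](R) on B yields {(1, a, 1), (1, a, 19), (1, a, 2), (1, a, 37), (1, a, 4), (10, w, 10), (10, w, 11), (11, w, 10), (11, w, 11), (19, a, 1), (19, a, 19), (19, a, 2), (19, a, 37), (19, a, 4), (2, a, 1), (2, a, 19), (2, a, 2), (2, a, 37), (2, a, 4), (37, a, 1), (37, a, 19), (37, a, 2), (37, a, 37), (37, a, 4), (4, a, 1), (4, a, 19), (4, a, 2), (4, a, 37), (4, a, 4)}.
σ[F < F2]: keep tuples satisfying F < F2 → {(1, a, 19), (1, a, 2), (1, a, 37), (1, a, 4), (10, w, 11), (19, a, 37), (2, a, 19), (2, a, 37), (2, a, 4), (4, a, 19), (4, a, 37)}
π_{F2, B} gives {(11, w), (19, a), (2, a), (37, a), (4, a)} (6 duplicate(s) eliminated).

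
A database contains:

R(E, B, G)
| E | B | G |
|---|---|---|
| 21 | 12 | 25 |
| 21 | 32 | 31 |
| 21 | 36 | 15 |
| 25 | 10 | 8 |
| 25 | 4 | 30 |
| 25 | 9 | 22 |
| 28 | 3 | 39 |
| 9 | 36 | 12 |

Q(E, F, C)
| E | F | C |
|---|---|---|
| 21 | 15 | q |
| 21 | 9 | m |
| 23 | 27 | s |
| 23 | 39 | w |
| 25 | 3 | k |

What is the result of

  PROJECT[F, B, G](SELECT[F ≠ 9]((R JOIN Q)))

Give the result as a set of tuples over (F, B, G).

{(15, 12, 25), (15, 32, 31), (15, 36, 15), (3, 10, 8), (3, 4, 30), (3, 9, 22)}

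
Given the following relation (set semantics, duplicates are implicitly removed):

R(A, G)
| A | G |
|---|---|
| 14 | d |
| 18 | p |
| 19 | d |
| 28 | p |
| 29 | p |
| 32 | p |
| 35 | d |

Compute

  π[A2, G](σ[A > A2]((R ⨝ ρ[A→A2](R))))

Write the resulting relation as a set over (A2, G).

ρ[A→A2]: schema becomes (A2, G); tuples unchanged.
Natural join on G: {(14, d, 14), (14, d, 19), (14, d, 35), (18, p, 18), (18, p, 28), (18, p, 29), (18, p, 32), (19, d, 14), (19, d, 19), (19, d, 35), (28, p, 18), (28, p, 28), (28, p, 29), (28, p, 32), (29, p, 18), (29, p, 28), (29, p, 29), (29, p, 32), (32, p, 18), (32, p, 28), (32, p, 29), (32, p, 32), (35, d, 14), (35, d, 19), (35, d, 35)}
Selection A > A2: {(19, d, 14), (28, p, 18), (29, p, 18), (29, p, 28), (32, p, 18), (32, p, 28), (32, p, 29), (35, d, 14), (35, d, 19)}
Projecting to A2, G (4 duplicate(s) eliminated): {(14, d), (18, p), (19, d), (28, p), (29, p)}

{(14, d), (18, p), (19, d), (28, p), (29, p)}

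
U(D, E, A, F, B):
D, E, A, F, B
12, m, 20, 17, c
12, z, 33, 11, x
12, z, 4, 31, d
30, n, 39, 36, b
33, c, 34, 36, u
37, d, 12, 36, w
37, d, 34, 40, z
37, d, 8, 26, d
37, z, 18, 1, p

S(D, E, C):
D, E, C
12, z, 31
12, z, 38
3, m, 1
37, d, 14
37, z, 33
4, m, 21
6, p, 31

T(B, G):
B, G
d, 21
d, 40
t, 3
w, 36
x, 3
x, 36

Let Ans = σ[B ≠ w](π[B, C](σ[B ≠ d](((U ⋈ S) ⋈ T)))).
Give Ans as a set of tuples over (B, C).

{(x, 31), (x, 38)}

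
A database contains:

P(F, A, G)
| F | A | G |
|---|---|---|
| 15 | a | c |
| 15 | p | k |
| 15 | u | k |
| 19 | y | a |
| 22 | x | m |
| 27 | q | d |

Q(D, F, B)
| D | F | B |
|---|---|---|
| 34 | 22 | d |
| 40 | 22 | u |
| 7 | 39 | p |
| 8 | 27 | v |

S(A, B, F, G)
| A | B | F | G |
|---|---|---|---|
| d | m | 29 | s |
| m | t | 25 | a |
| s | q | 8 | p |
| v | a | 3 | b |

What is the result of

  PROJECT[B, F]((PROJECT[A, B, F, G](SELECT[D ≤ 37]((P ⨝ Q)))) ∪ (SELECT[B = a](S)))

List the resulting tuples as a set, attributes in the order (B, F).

P ⋈ Q (natural join on F): {(22, x, m, 34, d), (22, x, m, 40, u), (27, q, d, 8, v)}
Filtering on D ≤ 37 leaves {(22, x, m, 34, d), (27, q, d, 8, v)}.
π[A, B, F, G]: project onto (A, B, F, G) → {(q, v, 27, d), (x, d, 22, m)}
Filtering on B = a leaves {(v, a, 3, b)}.
Union: {(q, v, 27, d), (x, d, 22, m)} with {(v, a, 3, b)} → {(q, v, 27, d), (v, a, 3, b), (x, d, 22, m)}
π[B, F]: project onto (B, F) → {(a, 3), (d, 22), (v, 27)}

{(a, 3), (d, 22), (v, 27)}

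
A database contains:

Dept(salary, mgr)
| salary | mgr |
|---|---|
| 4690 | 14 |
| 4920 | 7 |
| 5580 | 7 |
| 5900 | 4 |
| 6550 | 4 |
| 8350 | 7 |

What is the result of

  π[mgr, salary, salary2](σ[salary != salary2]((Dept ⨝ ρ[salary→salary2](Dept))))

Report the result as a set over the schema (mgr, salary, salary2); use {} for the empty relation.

ρ[salary→salary2]: schema becomes (salary2, mgr); tuples unchanged.
Natural join on mgr: {(4690, 14, 4690), (4920, 7, 4920), (4920, 7, 5580), (4920, 7, 8350), (5580, 7, 4920), (5580, 7, 5580), (5580, 7, 8350), (5900, 4, 5900), (5900, 4, 6550), (6550, 4, 5900), (6550, 4, 6550), (8350, 7, 4920), (8350, 7, 5580), (8350, 7, 8350)}
Apply σ_{salary != salary2}; surviving tuples: {(4920, 7, 5580), (4920, 7, 8350), (5580, 7, 4920), (5580, 7, 8350), (5900, 4, 6550), (6550, 4, 5900), (8350, 7, 4920), (8350, 7, 5580)}
π_{mgr, salary, salary2} gives {(4, 5900, 6550), (4, 6550, 5900), (7, 4920, 5580), (7, 4920, 8350), (7, 5580, 4920), (7, 5580, 8350), (7, 8350, 4920), (7, 8350, 5580)}.

{(4, 5900, 6550), (4, 6550, 5900), (7, 4920, 5580), (7, 4920, 8350), (7, 5580, 4920), (7, 5580, 8350), (7, 8350, 4920), (7, 8350, 5580)}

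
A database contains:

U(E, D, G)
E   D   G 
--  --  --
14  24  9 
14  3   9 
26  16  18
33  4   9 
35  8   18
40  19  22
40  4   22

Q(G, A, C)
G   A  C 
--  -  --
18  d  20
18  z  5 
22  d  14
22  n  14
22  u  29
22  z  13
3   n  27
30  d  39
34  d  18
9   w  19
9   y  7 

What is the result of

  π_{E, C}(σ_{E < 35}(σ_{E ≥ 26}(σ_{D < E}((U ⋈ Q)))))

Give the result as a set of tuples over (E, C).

{(26, 20), (26, 5), (33, 19), (33, 7)}

Joining U and Q on G yields {(14, 24, 9, w, 19), (14, 24, 9, y, 7), (14, 3, 9, w, 19), (14, 3, 9, y, 7), (26, 16, 18, d, 20), (26, 16, 18, z, 5), (33, 4, 9, w, 19), (33, 4, 9, y, 7), (35, 8, 18, d, 20), (35, 8, 18, z, 5), (40, 19, 22, d, 14), (40, 19, 22, n, 14), (40, 19, 22, u, 29), (40, 19, 22, z, 13), (40, 4, 22, d, 14), (40, 4, 22, n, 14), (40, 4, 22, u, 29), (40, 4, 22, z, 13)}.
Apply σ_{D < E}; surviving tuples: {(14, 3, 9, w, 19), (14, 3, 9, y, 7), (26, 16, 18, d, 20), (26, 16, 18, z, 5), (33, 4, 9, w, 19), (33, 4, 9, y, 7), (35, 8, 18, d, 20), (35, 8, 18, z, 5), (40, 19, 22, d, 14), (40, 19, 22, n, 14), (40, 19, 22, u, 29), (40, 19, 22, z, 13), (40, 4, 22, d, 14), (40, 4, 22, n, 14), (40, 4, 22, u, 29), (40, 4, 22, z, 13)}
Apply σ_{E ≥ 26}; surviving tuples: {(26, 16, 18, d, 20), (26, 16, 18, z, 5), (33, 4, 9, w, 19), (33, 4, 9, y, 7), (35, 8, 18, d, 20), (35, 8, 18, z, 5), (40, 19, 22, d, 14), (40, 19, 22, n, 14), (40, 19, 22, u, 29), (40, 19, 22, z, 13), (40, 4, 22, d, 14), (40, 4, 22, n, 14), (40, 4, 22, u, 29), (40, 4, 22, z, 13)}
Apply σ_{E < 35}; surviving tuples: {(26, 16, 18, d, 20), (26, 16, 18, z, 5), (33, 4, 9, w, 19), (33, 4, 9, y, 7)}
π[E, C]: project onto (E, C) → {(26, 20), (26, 5), (33, 19), (33, 7)}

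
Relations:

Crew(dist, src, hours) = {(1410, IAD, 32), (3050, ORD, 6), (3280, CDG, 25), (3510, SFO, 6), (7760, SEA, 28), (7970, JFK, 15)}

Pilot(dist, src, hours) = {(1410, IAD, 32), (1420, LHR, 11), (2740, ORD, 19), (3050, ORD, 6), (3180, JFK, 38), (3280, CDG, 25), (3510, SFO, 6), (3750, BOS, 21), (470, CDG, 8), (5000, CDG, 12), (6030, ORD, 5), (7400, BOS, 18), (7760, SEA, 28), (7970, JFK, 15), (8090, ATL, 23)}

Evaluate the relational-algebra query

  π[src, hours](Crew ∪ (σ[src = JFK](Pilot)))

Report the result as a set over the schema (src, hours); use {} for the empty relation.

{(CDG, 25), (IAD, 32), (JFK, 15), (JFK, 38), (ORD, 6), (SEA, 28), (SFO, 6)}

Apply σ_{src = JFK}; surviving tuples: {(3180, JFK, 38), (7970, JFK, 15)}
Taking the union: {(1410, IAD, 32), (3050, ORD, 6), (3180, JFK, 38), (3280, CDG, 25), (3510, SFO, 6), (7760, SEA, 28), (7970, JFK, 15)}
Keep only column(s) src, hours: {(CDG, 25), (IAD, 32), (JFK, 15), (JFK, 38), (ORD, 6), (SEA, 28), (SFO, 6)}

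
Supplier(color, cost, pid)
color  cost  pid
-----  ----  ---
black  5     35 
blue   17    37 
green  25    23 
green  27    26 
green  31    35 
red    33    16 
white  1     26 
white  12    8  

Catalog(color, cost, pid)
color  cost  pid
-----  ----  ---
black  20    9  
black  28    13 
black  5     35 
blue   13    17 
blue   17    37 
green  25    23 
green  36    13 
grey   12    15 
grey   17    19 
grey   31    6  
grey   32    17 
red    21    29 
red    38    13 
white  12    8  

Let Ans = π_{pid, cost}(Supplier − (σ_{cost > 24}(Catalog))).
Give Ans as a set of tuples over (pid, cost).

Selection cost > 24: {(black, 28, 13), (green, 25, 23), (green, 36, 13), (grey, 31, 6), (grey, 32, 17), (red, 38, 13)}
Taking the difference: {(black, 5, 35), (blue, 17, 37), (green, 27, 26), (green, 31, 35), (red, 33, 16), (white, 1, 26), (white, 12, 8)}
Keep only column(s) pid, cost: {(16, 33), (26, 1), (26, 27), (35, 31), (35, 5), (37, 17), (8, 12)}

{(16, 33), (26, 1), (26, 27), (35, 31), (35, 5), (37, 17), (8, 12)}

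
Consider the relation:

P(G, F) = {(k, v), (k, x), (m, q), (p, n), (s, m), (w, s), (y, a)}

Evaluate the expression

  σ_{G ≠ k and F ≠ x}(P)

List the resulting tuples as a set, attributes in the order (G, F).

{(m, q), (p, n), (s, m), (w, s), (y, a)}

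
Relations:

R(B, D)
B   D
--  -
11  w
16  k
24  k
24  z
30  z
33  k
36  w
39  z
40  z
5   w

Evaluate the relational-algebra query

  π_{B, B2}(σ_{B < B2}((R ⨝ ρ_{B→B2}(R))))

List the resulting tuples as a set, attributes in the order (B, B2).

{(11, 36), (16, 24), (16, 33), (24, 30), (24, 33), (24, 39), (24, 40), (30, 39), (30, 40), (39, 40), (5, 11), (5, 36)}

ρ[B→B2]: schema becomes (B2, D); tuples unchanged.
Natural join on D: {(11, w, 11), (11, w, 36), (11, w, 5), (16, k, 16), (16, k, 24), (16, k, 33), (24, k, 16), (24, k, 24), (24, k, 33), (24, z, 24), (24, z, 30), (24, z, 39), (24, z, 40), (30, z, 24), (30, z, 30), (30, z, 39), (30, z, 40), (33, k, 16), (33, k, 24), (33, k, 33), (36, w, 11), (36, w, 36), (36, w, 5), (39, z, 24), (39, z, 30), (39, z, 39), (39, z, 40), (40, z, 24), (40, z, 30), (40, z, 39), (40, z, 40), (5, w, 11), (5, w, 36), (5, w, 5)}
Filtering on B < B2 leaves {(11, w, 36), (16, k, 24), (16, k, 33), (24, k, 33), (24, z, 30), (24, z, 39), (24, z, 40), (30, z, 39), (30, z, 40), (39, z, 40), (5, w, 11), (5, w, 36)}.
π_{B, B2} gives {(11, 36), (16, 24), (16, 33), (24, 30), (24, 33), (24, 39), (24, 40), (30, 39), (30, 40), (39, 40), (5, 11), (5, 36)}.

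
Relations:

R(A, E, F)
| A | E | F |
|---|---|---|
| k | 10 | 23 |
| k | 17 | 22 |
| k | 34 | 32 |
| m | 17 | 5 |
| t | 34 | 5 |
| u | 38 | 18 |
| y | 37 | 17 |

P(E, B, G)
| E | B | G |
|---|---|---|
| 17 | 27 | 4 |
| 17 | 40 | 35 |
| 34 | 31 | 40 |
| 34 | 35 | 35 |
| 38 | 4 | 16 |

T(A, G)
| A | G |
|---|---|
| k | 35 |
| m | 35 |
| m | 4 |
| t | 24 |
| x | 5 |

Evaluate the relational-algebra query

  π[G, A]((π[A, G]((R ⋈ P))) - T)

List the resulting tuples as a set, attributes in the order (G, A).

{(16, u), (35, t), (4, k), (40, k), (40, t)}

Joining R and P on E yields {(k, 17, 22, 27, 4), (k, 17, 22, 40, 35), (k, 34, 32, 31, 40), (k, 34, 32, 35, 35), (m, 17, 5, 27, 4), (m, 17, 5, 40, 35), (t, 34, 5, 31, 40), (t, 34, 5, 35, 35), (u, 38, 18, 4, 16)}.
π[A, G]: project onto (A, G) (1 duplicate(s) eliminated) → {(k, 35), (k, 4), (k, 40), (m, 35), (m, 4), (t, 35), (t, 40), (u, 16)}
Difference: {(k, 35), (k, 4), (k, 40), (m, 35), (m, 4), (t, 35), (t, 40), (u, 16)} with {(k, 35), (m, 35), (m, 4), (t, 24), (x, 5)} → {(k, 4), (k, 40), (t, 35), (t, 40), (u, 16)}
π[G, A]: project onto (G, A) → {(16, u), (35, t), (4, k), (40, k), (40, t)}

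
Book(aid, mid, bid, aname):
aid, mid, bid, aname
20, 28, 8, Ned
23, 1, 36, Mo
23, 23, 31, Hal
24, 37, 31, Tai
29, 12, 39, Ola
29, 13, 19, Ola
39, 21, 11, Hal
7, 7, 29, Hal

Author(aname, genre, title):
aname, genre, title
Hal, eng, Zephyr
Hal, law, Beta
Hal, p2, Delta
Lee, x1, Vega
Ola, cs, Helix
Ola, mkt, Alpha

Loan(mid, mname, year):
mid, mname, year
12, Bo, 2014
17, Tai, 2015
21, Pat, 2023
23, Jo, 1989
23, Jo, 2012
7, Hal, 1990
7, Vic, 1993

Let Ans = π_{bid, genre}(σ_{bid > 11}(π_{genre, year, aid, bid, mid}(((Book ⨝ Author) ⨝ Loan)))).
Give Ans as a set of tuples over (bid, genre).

Natural join on aname: {(23, 23, 31, Hal, eng, Zephyr), (23, 23, 31, Hal, law, Beta), (23, 23, 31, Hal, p2, Delta), (29, 12, 39, Ola, cs, Helix), (29, 12, 39, Ola, mkt, Alpha), (29, 13, 19, Ola, cs, Helix), (29, 13, 19, Ola, mkt, Alpha), (39, 21, 11, Hal, eng, Zephyr), (39, 21, 11, Hal, law, Beta), (39, 21, 11, Hal, p2, Delta), (7, 7, 29, Hal, eng, Zephyr), (7, 7, 29, Hal, law, Beta), (7, 7, 29, Hal, p2, Delta)}
Natural join on mid: {(23, 23, 31, Hal, eng, Zephyr, Jo, 1989), (23, 23, 31, Hal, eng, Zephyr, Jo, 2012), (23, 23, 31, Hal, law, Beta, Jo, 1989), (23, 23, 31, Hal, law, Beta, Jo, 2012), (23, 23, 31, Hal, p2, Delta, Jo, 1989), (23, 23, 31, Hal, p2, Delta, Jo, 2012), (29, 12, 39, Ola, cs, Helix, Bo, 2014), (29, 12, 39, Ola, mkt, Alpha, Bo, 2014), (39, 21, 11, Hal, eng, Zephyr, Pat, 2023), (39, 21, 11, Hal, law, Beta, Pat, 2023), (39, 21, 11, Hal, p2, Delta, Pat, 2023), (7, 7, 29, Hal, eng, Zephyr, Hal, 1990), (7, 7, 29, Hal, eng, Zephyr, Vic, 1993), (7, 7, 29, Hal, law, Beta, Hal, 1990), (7, 7, 29, Hal, law, Beta, Vic, 1993), (7, 7, 29, Hal, p2, Delta, Hal, 1990), (7, 7, 29, Hal, p2, Delta, Vic, 1993)}
Keep only column(s) genre, year, aid, bid, mid: {(cs, 2014, 29, 39, 12), (eng, 1989, 23, 31, 23), (eng, 1990, 7, 29, 7), (eng, 1993, 7, 29, 7), (eng, 2012, 23, 31, 23), (eng, 2023, 39, 11, 21), (law, 1989, 23, 31, 23), (law, 1990, 7, 29, 7), (law, 1993, 7, 29, 7), (law, 2012, 23, 31, 23), (law, 2023, 39, 11, 21), (mkt, 2014, 29, 39, 12), (p2, 1989, 23, 31, 23), (p2, 1990, 7, 29, 7), (p2, 1993, 7, 29, 7), (p2, 2012, 23, 31, 23), (p2, 2023, 39, 11, 21)}
Filtering on bid > 11 leaves {(cs, 2014, 29, 39, 12), (eng, 1989, 23, 31, 23), (eng, 1990, 7, 29, 7), (eng, 1993, 7, 29, 7), (eng, 2012, 23, 31, 23), (law, 1989, 23, 31, 23), (law, 1990, 7, 29, 7), (law, 1993, 7, 29, 7), (law, 2012, 23, 31, 23), (mkt, 2014, 29, 39, 12), (p2, 1989, 23, 31, 23), (p2, 1990, 7, 29, 7), (p2, 1993, 7, 29, 7), (p2, 2012, 23, 31, 23)}.
Keep only column(s) bid, genre (6 duplicate(s) eliminated): {(29, eng), (29, law), (29, p2), (31, eng), (31, law), (31, p2), (39, cs), (39, mkt)}

{(29, eng), (29, law), (29, p2), (31, eng), (31, law), (31, p2), (39, cs), (39, mkt)}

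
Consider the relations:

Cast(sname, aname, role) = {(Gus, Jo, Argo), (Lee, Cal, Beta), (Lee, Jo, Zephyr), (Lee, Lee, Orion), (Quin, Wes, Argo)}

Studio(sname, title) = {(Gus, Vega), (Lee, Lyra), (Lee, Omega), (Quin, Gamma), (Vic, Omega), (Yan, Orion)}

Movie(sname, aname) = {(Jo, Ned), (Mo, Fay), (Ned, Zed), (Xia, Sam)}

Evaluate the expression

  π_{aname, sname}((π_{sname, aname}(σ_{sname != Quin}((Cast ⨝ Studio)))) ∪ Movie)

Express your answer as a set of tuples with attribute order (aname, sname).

{(Cal, Lee), (Fay, Mo), (Jo, Gus), (Jo, Lee), (Lee, Lee), (Ned, Jo), (Sam, Xia), (Zed, Ned)}

Natural join on sname: {(Gus, Jo, Argo, Vega), (Lee, Cal, Beta, Lyra), (Lee, Cal, Beta, Omega), (Lee, Jo, Zephyr, Lyra), (Lee, Jo, Zephyr, Omega), (Lee, Lee, Orion, Lyra), (Lee, Lee, Orion, Omega), (Quin, Wes, Argo, Gamma)}
Selection sname != Quin: {(Gus, Jo, Argo, Vega), (Lee, Cal, Beta, Lyra), (Lee, Cal, Beta, Omega), (Lee, Jo, Zephyr, Lyra), (Lee, Jo, Zephyr, Omega), (Lee, Lee, Orion, Lyra), (Lee, Lee, Orion, Omega)}
π_{sname, aname} gives {(Gus, Jo), (Lee, Cal), (Lee, Jo), (Lee, Lee)} (3 duplicate(s) eliminated).
Union: {(Gus, Jo), (Lee, Cal), (Lee, Jo), (Lee, Lee)} with {(Jo, Ned), (Mo, Fay), (Ned, Zed), (Xia, Sam)} → {(Gus, Jo), (Jo, Ned), (Lee, Cal), (Lee, Jo), (Lee, Lee), (Mo, Fay), (Ned, Zed), (Xia, Sam)}
π_{aname, sname} gives {(Cal, Lee), (Fay, Mo), (Jo, Gus), (Jo, Lee), (Lee, Lee), (Ned, Jo), (Sam, Xia), (Zed, Ned)}.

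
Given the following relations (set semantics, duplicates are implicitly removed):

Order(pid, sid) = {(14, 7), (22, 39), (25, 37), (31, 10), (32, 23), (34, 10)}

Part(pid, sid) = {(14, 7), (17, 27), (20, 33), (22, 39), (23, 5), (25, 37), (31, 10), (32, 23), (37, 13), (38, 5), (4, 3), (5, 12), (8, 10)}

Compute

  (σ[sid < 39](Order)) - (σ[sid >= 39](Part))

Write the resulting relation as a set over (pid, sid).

σ[sid < 39]: keep tuples satisfying sid < 39 → {(14, 7), (25, 37), (31, 10), (32, 23), (34, 10)}
σ[sid >= 39]: keep tuples satisfying sid >= 39 → {(22, 39)}
Taking the difference: {(14, 7), (25, 37), (31, 10), (32, 23), (34, 10)}

{(14, 7), (25, 37), (31, 10), (32, 23), (34, 10)}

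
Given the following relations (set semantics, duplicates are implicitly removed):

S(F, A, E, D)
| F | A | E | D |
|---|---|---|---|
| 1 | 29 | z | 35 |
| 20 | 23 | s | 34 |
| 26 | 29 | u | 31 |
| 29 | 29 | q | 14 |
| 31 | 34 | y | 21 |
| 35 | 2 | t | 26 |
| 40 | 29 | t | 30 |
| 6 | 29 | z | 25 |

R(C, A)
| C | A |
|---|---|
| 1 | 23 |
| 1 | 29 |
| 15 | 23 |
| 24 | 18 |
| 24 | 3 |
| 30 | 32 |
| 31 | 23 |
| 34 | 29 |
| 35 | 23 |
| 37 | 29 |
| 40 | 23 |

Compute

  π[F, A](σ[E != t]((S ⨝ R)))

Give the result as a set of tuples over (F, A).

Joining S and R on A yields {(1, 29, z, 35, 1), (1, 29, z, 35, 34), (1, 29, z, 35, 37), (20, 23, s, 34, 1), (20, 23, s, 34, 15), (20, 23, s, 34, 31), (20, 23, s, 34, 35), (20, 23, s, 34, 40), (26, 29, u, 31, 1), (26, 29, u, 31, 34), (26, 29, u, 31, 37), (29, 29, q, 14, 1), (29, 29, q, 14, 34), (29, 29, q, 14, 37), (40, 29, t, 30, 1), (40, 29, t, 30, 34), (40, 29, t, 30, 37), (6, 29, z, 25, 1), (6, 29, z, 25, 34), (6, 29, z, 25, 37)}.
σ[E != t]: keep tuples satisfying E != t → {(1, 29, z, 35, 1), (1, 29, z, 35, 34), (1, 29, z, 35, 37), (20, 23, s, 34, 1), (20, 23, s, 34, 15), (20, 23, s, 34, 31), (20, 23, s, 34, 35), (20, 23, s, 34, 40), (26, 29, u, 31, 1), (26, 29, u, 31, 34), (26, 29, u, 31, 37), (29, 29, q, 14, 1), (29, 29, q, 14, 34), (29, 29, q, 14, 37), (6, 29, z, 25, 1), (6, 29, z, 25, 34), (6, 29, z, 25, 37)}
π[F, A]: project onto (F, A) (12 duplicate(s) eliminated) → {(1, 29), (20, 23), (26, 29), (29, 29), (6, 29)}

{(1, 29), (20, 23), (26, 29), (29, 29), (6, 29)}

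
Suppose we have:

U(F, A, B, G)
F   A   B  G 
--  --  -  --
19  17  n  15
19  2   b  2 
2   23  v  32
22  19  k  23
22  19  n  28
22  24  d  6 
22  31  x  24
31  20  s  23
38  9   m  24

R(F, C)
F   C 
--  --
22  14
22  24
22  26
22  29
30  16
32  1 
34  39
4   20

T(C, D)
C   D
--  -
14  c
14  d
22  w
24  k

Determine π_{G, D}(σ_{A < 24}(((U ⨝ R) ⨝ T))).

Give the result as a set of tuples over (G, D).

Natural join on F: {(22, 19, k, 23, 14), (22, 19, k, 23, 24), (22, 19, k, 23, 26), (22, 19, k, 23, 29), (22, 19, n, 28, 14), (22, 19, n, 28, 24), (22, 19, n, 28, 26), (22, 19, n, 28, 29), (22, 24, d, 6, 14), (22, 24, d, 6, 24), (22, 24, d, 6, 26), (22, 24, d, 6, 29), (22, 31, x, 24, 14), (22, 31, x, 24, 24), (22, 31, x, 24, 26), (22, 31, x, 24, 29)}
Natural join on C: {(22, 19, k, 23, 14, c), (22, 19, k, 23, 14, d), (22, 19, k, 23, 24, k), (22, 19, n, 28, 14, c), (22, 19, n, 28, 14, d), (22, 19, n, 28, 24, k), (22, 24, d, 6, 14, c), (22, 24, d, 6, 14, d), (22, 24, d, 6, 24, k), (22, 31, x, 24, 14, c), (22, 31, x, 24, 14, d), (22, 31, x, 24, 24, k)}
σ[A < 24]: keep tuples satisfying A < 24 → {(22, 19, k, 23, 14, c), (22, 19, k, 23, 14, d), (22, 19, k, 23, 24, k), (22, 19, n, 28, 14, c), (22, 19, n, 28, 14, d), (22, 19, n, 28, 24, k)}
π_{G, D} gives {(23, c), (23, d), (23, k), (28, c), (28, d), (28, k)}.

{(23, c), (23, d), (23, k), (28, c), (28, d), (28, k)}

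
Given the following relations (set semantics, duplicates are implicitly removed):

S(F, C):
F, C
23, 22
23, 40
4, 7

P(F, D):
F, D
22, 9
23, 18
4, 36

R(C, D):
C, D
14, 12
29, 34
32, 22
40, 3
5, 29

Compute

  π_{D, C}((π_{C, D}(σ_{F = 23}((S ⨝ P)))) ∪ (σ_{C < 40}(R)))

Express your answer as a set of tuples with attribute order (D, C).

Joining S and P on F yields {(23, 22, 18), (23, 40, 18), (4, 7, 36)}.
Selection F = 23: {(23, 22, 18), (23, 40, 18)}
π_{C, D} gives {(22, 18), (40, 18)}.
Selection C < 40: {(14, 12), (29, 34), (32, 22), (5, 29)}
Set union of the two operands is {(14, 12), (22, 18), (29, 34), (32, 22), (40, 18), (5, 29)}.
π_{D, C} gives {(12, 14), (18, 22), (18, 40), (22, 32), (29, 5), (34, 29)}.

{(12, 14), (18, 22), (18, 40), (22, 32), (29, 5), (34, 29)}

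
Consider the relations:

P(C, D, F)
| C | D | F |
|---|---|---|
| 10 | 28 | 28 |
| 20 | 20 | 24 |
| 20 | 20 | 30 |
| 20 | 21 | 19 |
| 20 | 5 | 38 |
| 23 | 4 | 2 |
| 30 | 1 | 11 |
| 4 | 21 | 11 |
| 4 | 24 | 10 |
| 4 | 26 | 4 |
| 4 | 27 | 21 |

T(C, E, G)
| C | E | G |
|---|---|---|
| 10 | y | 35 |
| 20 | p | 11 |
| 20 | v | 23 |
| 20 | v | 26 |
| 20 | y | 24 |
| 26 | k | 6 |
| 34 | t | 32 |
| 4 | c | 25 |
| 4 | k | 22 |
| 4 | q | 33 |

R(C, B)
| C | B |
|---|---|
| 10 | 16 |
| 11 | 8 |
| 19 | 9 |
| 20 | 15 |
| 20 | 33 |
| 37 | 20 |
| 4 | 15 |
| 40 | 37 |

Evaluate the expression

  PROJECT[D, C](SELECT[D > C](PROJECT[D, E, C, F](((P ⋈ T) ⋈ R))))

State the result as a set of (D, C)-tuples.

Natural join on C: {(10, 28, 28, y, 35), (20, 20, 24, p, 11), (20, 20, 24, v, 23), (20, 20, 24, v, 26), (20, 20, 24, y, 24), (20, 20, 30, p, 11), (20, 20, 30, v, 23), (20, 20, 30, v, 26), (20, 20, 30, y, 24), (20, 21, 19, p, 11), (20, 21, 19, v, 23), (20, 21, 19, v, 26), (20, 21, 19, y, 24), (20, 5, 38, p, 11), (20, 5, 38, v, 23), (20, 5, 38, v, 26), (20, 5, 38, y, 24), (4, 21, 11, c, 25), (4, 21, 11, k, 22), (4, 21, 11, q, 33), (4, 24, 10, c, 25), (4, 24, 10, k, 22), (4, 24, 10, q, 33), (4, 26, 4, c, 25), (4, 26, 4, k, 22), (4, 26, 4, q, 33), (4, 27, 21, c, 25), (4, 27, 21, k, 22), (4, 27, 21, q, 33)}
Natural join on C: {(10, 28, 28, y, 35, 16), (20, 20, 24, p, 11, 15), (20, 20, 24, p, 11, 33), (20, 20, 24, v, 23, 15), (20, 20, 24, v, 23, 33), (20, 20, 24, v, 26, 15), (20, 20, 24, v, 26, 33), (20, 20, 24, y, 24, 15), (20, 20, 24, y, 24, 33), (20, 20, 30, p, 11, 15), (20, 20, 30, p, 11, 33), (20, 20, 30, v, 23, 15), (20, 20, 30, v, 23, 33), (20, 20, 30, v, 26, 15), (20, 20, 30, v, 26, 33), (20, 20, 30, y, 24, 15), (20, 20, 30, y, 24, 33), (20, 21, 19, p, 11, 15), (20, 21, 19, p, 11, 33), (20, 21, 19, v, 23, 15), (20, 21, 19, v, 23, 33), (20, 21, 19, v, 26, 15), (20, 21, 19, v, 26, 33), (20, 21, 19, y, 24, 15), (20, 21, 19, y, 24, 33), (20, 5, 38, p, 11, 15), (20, 5, 38, p, 11, 33), (20, 5, 38, v, 23, 15), (20, 5, 38, v, 23, 33), (20, 5, 38, v, 26, 15), (20, 5, 38, v, 26, 33), (20, 5, 38, y, 24, 15), (20, 5, 38, y, 24, 33), (4, 21, 11, c, 25, 15), (4, 21, 11, k, 22, 15), (4, 21, 11, q, 33, 15), (4, 24, 10, c, 25, 15), (4, 24, 10, k, 22, 15), (4, 24, 10, q, 33, 15), (4, 26, 4, c, 25, 15), (4, 26, 4, k, 22, 15), (4, 26, 4, q, 33, 15), (4, 27, 21, c, 25, 15), (4, 27, 21, k, 22, 15), (4, 27, 21, q, 33, 15)}
Keep only column(s) D, E, C, F (20 duplicate(s) eliminated): {(20, p, 20, 24), (20, p, 20, 30), (20, v, 20, 24), (20, v, 20, 30), (20, y, 20, 24), (20, y, 20, 30), (21, c, 4, 11), (21, k, 4, 11), (21, p, 20, 19), (21, q, 4, 11), (21, v, 20, 19), (21, y, 20, 19), (24, c, 4, 10), (24, k, 4, 10), (24, q, 4, 10), (26, c, 4, 4), (26, k, 4, 4), (26, q, 4, 4), (27, c, 4, 21), (27, k, 4, 21), (27, q, 4, 21), (28, y, 10, 28), (5, p, 20, 38), (5, v, 20, 38), (5, y, 20, 38)}
Filtering on D > C leaves {(21, c, 4, 11), (21, k, 4, 11), (21, p, 20, 19), (21, q, 4, 11), (21, v, 20, 19), (21, y, 20, 19), (24, c, 4, 10), (24, k, 4, 10), (24, q, 4, 10), (26, c, 4, 4), (26, k, 4, 4), (26, q, 4, 4), (27, c, 4, 21), (27, k, 4, 21), (27, q, 4, 21), (28, y, 10, 28)}.
Keep only column(s) D, C (10 duplicate(s) eliminated): {(21, 20), (21, 4), (24, 4), (26, 4), (27, 4), (28, 10)}

{(21, 20), (21, 4), (24, 4), (26, 4), (27, 4), (28, 10)}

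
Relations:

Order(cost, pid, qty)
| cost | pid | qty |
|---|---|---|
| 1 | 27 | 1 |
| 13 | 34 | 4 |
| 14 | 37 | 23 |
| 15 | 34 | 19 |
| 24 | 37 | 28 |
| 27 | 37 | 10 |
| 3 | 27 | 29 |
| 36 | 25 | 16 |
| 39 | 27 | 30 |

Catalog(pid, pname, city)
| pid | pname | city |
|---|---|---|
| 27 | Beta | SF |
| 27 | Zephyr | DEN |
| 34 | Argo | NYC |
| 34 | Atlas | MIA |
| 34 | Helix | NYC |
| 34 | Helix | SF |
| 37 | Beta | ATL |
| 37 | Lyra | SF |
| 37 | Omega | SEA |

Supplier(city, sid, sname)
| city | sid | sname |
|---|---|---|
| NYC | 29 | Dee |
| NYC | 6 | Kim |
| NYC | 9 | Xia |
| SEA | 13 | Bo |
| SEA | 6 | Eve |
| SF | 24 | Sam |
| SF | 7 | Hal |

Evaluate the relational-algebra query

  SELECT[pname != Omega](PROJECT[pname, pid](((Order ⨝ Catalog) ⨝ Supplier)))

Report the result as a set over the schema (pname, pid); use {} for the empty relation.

Joining Order and Catalog on pid yields {(1, 27, 1, Beta, SF), (1, 27, 1, Zephyr, DEN), (13, 34, 4, Argo, NYC), (13, 34, 4, Atlas, MIA), (13, 34, 4, Helix, NYC), (13, 34, 4, Helix, SF), (14, 37, 23, Beta, ATL), (14, 37, 23, Lyra, SF), (14, 37, 23, Omega, SEA), (15, 34, 19, Argo, NYC), (15, 34, 19, Atlas, MIA), (15, 34, 19, Helix, NYC), (15, 34, 19, Helix, SF), (24, 37, 28, Beta, ATL), (24, 37, 28, Lyra, SF), (24, 37, 28, Omega, SEA), (27, 37, 10, Beta, ATL), (27, 37, 10, Lyra, SF), (27, 37, 10, Omega, SEA), (3, 27, 29, Beta, SF), (3, 27, 29, Zephyr, DEN), (39, 27, 30, Beta, SF), (39, 27, 30, Zephyr, DEN)}.
Joining (Order ⨝ Catalog) and Supplier on city yields {(1, 27, 1, Beta, SF, 24, Sam), (1, 27, 1, Beta, SF, 7, Hal), (13, 34, 4, Argo, NYC, 29, Dee), (13, 34, 4, Argo, NYC, 6, Kim), (13, 34, 4, Argo, NYC, 9, Xia), (13, 34, 4, Helix, NYC, 29, Dee), (13, 34, 4, Helix, NYC, 6, Kim), (13, 34, 4, Helix, NYC, 9, Xia), (13, 34, 4, Helix, SF, 24, Sam), (13, 34, 4, Helix, SF, 7, Hal), (14, 37, 23, Lyra, SF, 24, Sam), (14, 37, 23, Lyra, SF, 7, Hal), (14, 37, 23, Omega, SEA, 13, Bo), (14, 37, 23, Omega, SEA, 6, Eve), (15, 34, 19, Argo, NYC, 29, Dee), (15, 34, 19, Argo, NYC, 6, Kim), (15, 34, 19, Argo, NYC, 9, Xia), (15, 34, 19, Helix, NYC, 29, Dee), (15, 34, 19, Helix, NYC, 6, Kim), (15, 34, 19, Helix, NYC, 9, Xia), (15, 34, 19, Helix, SF, 24, Sam), (15, 34, 19, Helix, SF, 7, Hal), (24, 37, 28, Lyra, SF, 24, Sam), (24, 37, 28, Lyra, SF, 7, Hal), (24, 37, 28, Omega, SEA, 13, Bo), (24, 37, 28, Omega, SEA, 6, Eve), (27, 37, 10, Lyra, SF, 24, Sam), (27, 37, 10, Lyra, SF, 7, Hal), (27, 37, 10, Omega, SEA, 13, Bo), (27, 37, 10, Omega, SEA, 6, Eve), (3, 27, 29, Beta, SF, 24, Sam), (3, 27, 29, Beta, SF, 7, Hal), (39, 27, 30, Beta, SF, 24, Sam), (39, 27, 30, Beta, SF, 7, Hal)}.
Keep only column(s) pname, pid (29 duplicate(s) eliminated): {(Argo, 34), (Beta, 27), (Helix, 34), (Lyra, 37), (Omega, 37)}
Apply σ_{pname != Omega}; surviving tuples: {(Argo, 34), (Beta, 27), (Helix, 34), (Lyra, 37)}

{(Argo, 34), (Beta, 27), (Helix, 34), (Lyra, 37)}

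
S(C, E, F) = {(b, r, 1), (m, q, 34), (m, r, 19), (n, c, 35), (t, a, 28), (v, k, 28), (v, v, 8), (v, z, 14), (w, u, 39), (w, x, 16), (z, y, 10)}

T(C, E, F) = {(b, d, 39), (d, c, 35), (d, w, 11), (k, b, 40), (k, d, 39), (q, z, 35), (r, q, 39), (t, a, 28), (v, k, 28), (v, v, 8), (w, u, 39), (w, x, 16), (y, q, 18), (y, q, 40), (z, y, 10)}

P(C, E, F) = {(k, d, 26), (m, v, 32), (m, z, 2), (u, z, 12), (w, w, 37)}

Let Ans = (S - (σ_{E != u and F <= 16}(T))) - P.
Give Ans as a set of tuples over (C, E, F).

σ[E != u and F <= 16]: keep tuples satisfying E != u and F <= 16 → {(d, w, 11), (v, v, 8), (w, x, 16), (z, y, 10)}
Set difference of the two operands is {(b, r, 1), (m, q, 34), (m, r, 19), (n, c, 35), (t, a, 28), (v, k, 28), (v, z, 14), (w, u, 39)}.
Set difference of the two operands is {(b, r, 1), (m, q, 34), (m, r, 19), (n, c, 35), (t, a, 28), (v, k, 28), (v, z, 14), (w, u, 39)}.

{(b, r, 1), (m, q, 34), (m, r, 19), (n, c, 35), (t, a, 28), (v, k, 28), (v, z, 14), (w, u, 39)}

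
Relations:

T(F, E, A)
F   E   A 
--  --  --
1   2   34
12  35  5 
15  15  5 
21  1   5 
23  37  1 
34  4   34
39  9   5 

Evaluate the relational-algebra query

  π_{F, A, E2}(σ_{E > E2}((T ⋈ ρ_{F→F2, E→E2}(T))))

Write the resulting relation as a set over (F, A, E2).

ρ[F→F2, E→E2]: schema becomes (F2, E2, A); tuples unchanged.
Joining T and ρ_{F→F2, E→E2}(T) on A yields {(1, 2, 34, 1, 2), (1, 2, 34, 34, 4), (12, 35, 5, 12, 35), (12, 35, 5, 15, 15), (12, 35, 5, 21, 1), (12, 35, 5, 39, 9), (15, 15, 5, 12, 35), (15, 15, 5, 15, 15), (15, 15, 5, 21, 1), (15, 15, 5, 39, 9), (21, 1, 5, 12, 35), (21, 1, 5, 15, 15), (21, 1, 5, 21, 1), (21, 1, 5, 39, 9), (23, 37, 1, 23, 37), (34, 4, 34, 1, 2), (34, 4, 34, 34, 4), (39, 9, 5, 12, 35), (39, 9, 5, 15, 15), (39, 9, 5, 21, 1), (39, 9, 5, 39, 9)}.
Selection E > E2: {(12, 35, 5, 15, 15), (12, 35, 5, 21, 1), (12, 35, 5, 39, 9), (15, 15, 5, 21, 1), (15, 15, 5, 39, 9), (34, 4, 34, 1, 2), (39, 9, 5, 21, 1)}
π_{F, A, E2} gives {(12, 5, 1), (12, 5, 15), (12, 5, 9), (15, 5, 1), (15, 5, 9), (34, 34, 2), (39, 5, 1)}.

{(12, 5, 1), (12, 5, 15), (12, 5, 9), (15, 5, 1), (15, 5, 9), (34, 34, 2), (39, 5, 1)}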